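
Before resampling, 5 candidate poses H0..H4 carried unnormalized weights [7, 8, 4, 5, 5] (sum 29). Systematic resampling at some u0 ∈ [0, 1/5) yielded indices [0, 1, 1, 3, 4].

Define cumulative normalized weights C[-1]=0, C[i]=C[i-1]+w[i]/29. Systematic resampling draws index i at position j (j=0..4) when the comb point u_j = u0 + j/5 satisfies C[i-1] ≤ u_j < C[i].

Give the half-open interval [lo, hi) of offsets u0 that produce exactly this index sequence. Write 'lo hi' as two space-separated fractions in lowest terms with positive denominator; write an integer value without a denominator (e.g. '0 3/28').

8/145 17/145

C = [7/29, 15/29, 19/29, 24/29, 1]
j=0 picked index 0: u0 ∈ [0, 7/29)
j=1 picked index 1: u0 ∈ [6/145, 46/145)
j=2 picked index 1: u0 ∈ [-23/145, 17/145)
j=3 picked index 3: u0 ∈ [8/145, 33/145)
j=4 picked index 4: u0 ∈ [4/145, 1/5)
intersection: [8/145, 17/145)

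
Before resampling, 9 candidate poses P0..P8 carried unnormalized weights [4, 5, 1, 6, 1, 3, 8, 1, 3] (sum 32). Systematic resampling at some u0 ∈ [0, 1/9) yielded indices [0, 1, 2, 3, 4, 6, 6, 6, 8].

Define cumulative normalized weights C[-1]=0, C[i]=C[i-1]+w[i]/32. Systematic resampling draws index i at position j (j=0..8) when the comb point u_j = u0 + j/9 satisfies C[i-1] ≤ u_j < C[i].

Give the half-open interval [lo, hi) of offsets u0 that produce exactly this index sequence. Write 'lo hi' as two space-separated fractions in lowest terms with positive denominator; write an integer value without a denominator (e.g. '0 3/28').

C = [1/8, 9/32, 5/16, 1/2, 17/32, 5/8, 7/8, 29/32, 1]
j=0 picked index 0: u0 ∈ [0, 1/8)
j=1 picked index 1: u0 ∈ [1/72, 49/288)
j=2 picked index 2: u0 ∈ [17/288, 13/144)
j=3 picked index 3: u0 ∈ [-1/48, 1/6)
j=4 picked index 4: u0 ∈ [1/18, 25/288)
j=5 picked index 6: u0 ∈ [5/72, 23/72)
j=6 picked index 6: u0 ∈ [-1/24, 5/24)
j=7 picked index 6: u0 ∈ [-11/72, 7/72)
j=8 picked index 8: u0 ∈ [5/288, 1/9)
intersection: [5/72, 25/288)

5/72 25/288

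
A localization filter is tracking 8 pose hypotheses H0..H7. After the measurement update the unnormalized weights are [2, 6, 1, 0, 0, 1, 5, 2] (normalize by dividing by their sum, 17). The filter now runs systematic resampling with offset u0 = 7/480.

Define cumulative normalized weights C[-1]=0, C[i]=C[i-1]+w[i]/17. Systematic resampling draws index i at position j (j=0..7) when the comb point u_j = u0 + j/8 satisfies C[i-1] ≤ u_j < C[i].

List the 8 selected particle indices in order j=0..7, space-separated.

C = [2/17, 8/17, 9/17, 9/17, 9/17, 10/17, 15/17, 1]
j=0: u_0=7/480 ∈ [0, 2/17) → index 0
j=1: u_1=67/480 ∈ [2/17, 8/17) → index 1
j=2: u_2=127/480 ∈ [2/17, 8/17) → index 1
j=3: u_3=187/480 ∈ [2/17, 8/17) → index 1
j=4: u_4=247/480 ∈ [8/17, 9/17) → index 2
j=5: u_5=307/480 ∈ [10/17, 15/17) → index 6
j=6: u_6=367/480 ∈ [10/17, 15/17) → index 6
j=7: u_7=427/480 ∈ [15/17, 1) → index 7

0 1 1 1 2 6 6 7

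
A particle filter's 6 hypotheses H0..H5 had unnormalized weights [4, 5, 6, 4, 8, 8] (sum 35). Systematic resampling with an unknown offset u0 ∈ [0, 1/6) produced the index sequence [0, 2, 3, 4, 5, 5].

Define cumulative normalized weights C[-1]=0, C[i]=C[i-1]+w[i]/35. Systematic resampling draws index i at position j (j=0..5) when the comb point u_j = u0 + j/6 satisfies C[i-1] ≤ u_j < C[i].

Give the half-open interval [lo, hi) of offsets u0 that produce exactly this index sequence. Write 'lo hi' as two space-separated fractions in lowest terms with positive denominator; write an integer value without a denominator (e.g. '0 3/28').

C = [4/35, 9/35, 3/7, 19/35, 27/35, 1]
j=0 picked index 0: u0 ∈ [0, 4/35)
j=1 picked index 2: u0 ∈ [19/210, 11/42)
j=2 picked index 3: u0 ∈ [2/21, 22/105)
j=3 picked index 4: u0 ∈ [3/70, 19/70)
j=4 picked index 5: u0 ∈ [11/105, 1/3)
j=5 picked index 5: u0 ∈ [-13/210, 1/6)
intersection: [11/105, 4/35)

11/105 4/35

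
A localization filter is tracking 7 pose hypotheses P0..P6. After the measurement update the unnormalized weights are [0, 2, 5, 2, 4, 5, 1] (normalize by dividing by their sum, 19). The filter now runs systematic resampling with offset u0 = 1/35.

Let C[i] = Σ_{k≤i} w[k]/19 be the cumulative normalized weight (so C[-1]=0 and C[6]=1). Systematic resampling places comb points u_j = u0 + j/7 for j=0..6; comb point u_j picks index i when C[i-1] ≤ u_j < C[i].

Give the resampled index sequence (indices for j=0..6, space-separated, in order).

1 2 2 3 4 5 5

C = [0, 2/19, 7/19, 9/19, 13/19, 18/19, 1]
j=0: u_0=1/35 ∈ [0, 2/19) → index 1
j=1: u_1=6/35 ∈ [2/19, 7/19) → index 2
j=2: u_2=11/35 ∈ [2/19, 7/19) → index 2
j=3: u_3=16/35 ∈ [7/19, 9/19) → index 3
j=4: u_4=3/5 ∈ [9/19, 13/19) → index 4
j=5: u_5=26/35 ∈ [13/19, 18/19) → index 5
j=6: u_6=31/35 ∈ [13/19, 18/19) → index 5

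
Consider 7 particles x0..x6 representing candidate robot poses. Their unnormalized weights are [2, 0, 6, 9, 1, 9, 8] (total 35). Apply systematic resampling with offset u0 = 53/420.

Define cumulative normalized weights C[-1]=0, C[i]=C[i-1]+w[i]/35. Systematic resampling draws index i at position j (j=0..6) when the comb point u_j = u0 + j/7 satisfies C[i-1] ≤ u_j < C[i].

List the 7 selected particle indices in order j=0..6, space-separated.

C = [2/35, 2/35, 8/35, 17/35, 18/35, 27/35, 1]
j=0: u_0=53/420 ∈ [2/35, 8/35) → index 2
j=1: u_1=113/420 ∈ [8/35, 17/35) → index 3
j=2: u_2=173/420 ∈ [8/35, 17/35) → index 3
j=3: u_3=233/420 ∈ [18/35, 27/35) → index 5
j=4: u_4=293/420 ∈ [18/35, 27/35) → index 5
j=5: u_5=353/420 ∈ [27/35, 1) → index 6
j=6: u_6=59/60 ∈ [27/35, 1) → index 6

2 3 3 5 5 6 6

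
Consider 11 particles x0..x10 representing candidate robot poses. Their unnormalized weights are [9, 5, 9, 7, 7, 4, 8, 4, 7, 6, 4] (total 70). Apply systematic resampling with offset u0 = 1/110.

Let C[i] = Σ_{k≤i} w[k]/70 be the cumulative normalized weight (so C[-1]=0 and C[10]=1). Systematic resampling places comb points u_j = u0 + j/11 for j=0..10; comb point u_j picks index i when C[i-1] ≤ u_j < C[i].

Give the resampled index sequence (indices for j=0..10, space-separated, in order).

0 0 1 2 3 4 5 6 7 8 9

C = [9/70, 1/5, 23/70, 3/7, 37/70, 41/70, 7/10, 53/70, 6/7, 33/35, 1]
j=0: u_0=1/110 ∈ [0, 9/70) → index 0
j=1: u_1=1/10 ∈ [0, 9/70) → index 0
j=2: u_2=21/110 ∈ [9/70, 1/5) → index 1
j=3: u_3=31/110 ∈ [1/5, 23/70) → index 2
j=4: u_4=41/110 ∈ [23/70, 3/7) → index 3
j=5: u_5=51/110 ∈ [3/7, 37/70) → index 4
j=6: u_6=61/110 ∈ [37/70, 41/70) → index 5
j=7: u_7=71/110 ∈ [41/70, 7/10) → index 6
j=8: u_8=81/110 ∈ [7/10, 53/70) → index 7
j=9: u_9=91/110 ∈ [53/70, 6/7) → index 8
j=10: u_10=101/110 ∈ [6/7, 33/35) → index 9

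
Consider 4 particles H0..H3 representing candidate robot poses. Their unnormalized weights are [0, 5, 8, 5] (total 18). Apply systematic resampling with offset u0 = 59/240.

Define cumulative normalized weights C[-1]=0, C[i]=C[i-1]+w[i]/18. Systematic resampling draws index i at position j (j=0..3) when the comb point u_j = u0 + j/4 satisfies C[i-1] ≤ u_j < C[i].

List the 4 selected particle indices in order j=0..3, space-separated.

1 2 3 3

C = [0, 5/18, 13/18, 1]
j=0: u_0=59/240 ∈ [0, 5/18) → index 1
j=1: u_1=119/240 ∈ [5/18, 13/18) → index 2
j=2: u_2=179/240 ∈ [13/18, 1) → index 3
j=3: u_3=239/240 ∈ [13/18, 1) → index 3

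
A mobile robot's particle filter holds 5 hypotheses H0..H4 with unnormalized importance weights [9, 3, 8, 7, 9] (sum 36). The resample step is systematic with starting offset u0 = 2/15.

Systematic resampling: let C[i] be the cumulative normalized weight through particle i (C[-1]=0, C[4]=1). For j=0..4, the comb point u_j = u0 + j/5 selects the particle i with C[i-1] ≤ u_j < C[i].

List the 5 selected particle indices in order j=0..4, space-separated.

0 2 2 3 4

C = [1/4, 1/3, 5/9, 3/4, 1]
j=0: u_0=2/15 ∈ [0, 1/4) → index 0
j=1: u_1=1/3 ∈ [1/3, 5/9) → index 2
j=2: u_2=8/15 ∈ [1/3, 5/9) → index 2
j=3: u_3=11/15 ∈ [5/9, 3/4) → index 3
j=4: u_4=14/15 ∈ [3/4, 1) → index 4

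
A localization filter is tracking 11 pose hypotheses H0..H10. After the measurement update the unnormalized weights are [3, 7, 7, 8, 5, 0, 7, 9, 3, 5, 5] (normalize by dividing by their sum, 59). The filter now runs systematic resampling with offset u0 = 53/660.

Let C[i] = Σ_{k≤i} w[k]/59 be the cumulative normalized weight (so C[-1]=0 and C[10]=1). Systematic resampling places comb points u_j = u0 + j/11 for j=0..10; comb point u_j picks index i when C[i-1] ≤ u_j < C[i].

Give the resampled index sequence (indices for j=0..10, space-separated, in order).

C = [3/59, 10/59, 17/59, 25/59, 30/59, 30/59, 37/59, 46/59, 49/59, 54/59, 1]
j=0: u_0=53/660 ∈ [3/59, 10/59) → index 1
j=1: u_1=113/660 ∈ [10/59, 17/59) → index 2
j=2: u_2=173/660 ∈ [10/59, 17/59) → index 2
j=3: u_3=233/660 ∈ [17/59, 25/59) → index 3
j=4: u_4=293/660 ∈ [25/59, 30/59) → index 4
j=5: u_5=353/660 ∈ [30/59, 37/59) → index 6
j=6: u_6=413/660 ∈ [30/59, 37/59) → index 6
j=7: u_7=43/60 ∈ [37/59, 46/59) → index 7
j=8: u_8=533/660 ∈ [46/59, 49/59) → index 8
j=9: u_9=593/660 ∈ [49/59, 54/59) → index 9
j=10: u_10=653/660 ∈ [54/59, 1) → index 10

1 2 2 3 4 6 6 7 8 9 10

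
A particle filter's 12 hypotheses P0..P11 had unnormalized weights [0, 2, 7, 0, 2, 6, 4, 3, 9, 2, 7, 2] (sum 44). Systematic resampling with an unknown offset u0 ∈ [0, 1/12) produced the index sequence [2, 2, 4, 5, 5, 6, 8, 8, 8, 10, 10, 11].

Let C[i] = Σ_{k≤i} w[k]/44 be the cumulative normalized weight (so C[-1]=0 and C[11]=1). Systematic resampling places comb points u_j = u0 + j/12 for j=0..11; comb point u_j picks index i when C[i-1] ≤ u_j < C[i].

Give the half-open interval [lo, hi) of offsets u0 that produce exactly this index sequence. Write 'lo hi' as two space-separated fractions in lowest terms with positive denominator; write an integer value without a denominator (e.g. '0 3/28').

C = [0, 1/22, 9/44, 9/44, 1/4, 17/44, 21/44, 6/11, 3/4, 35/44, 21/22, 1]
j=0 picked index 2: u0 ∈ [1/22, 9/44)
j=1 picked index 2: u0 ∈ [-5/132, 4/33)
j=2 picked index 4: u0 ∈ [5/132, 1/12)
j=3 picked index 5: u0 ∈ [0, 3/22)
j=4 picked index 5: u0 ∈ [-1/12, 7/132)
j=5 picked index 6: u0 ∈ [-1/33, 2/33)
j=6 picked index 8: u0 ∈ [1/22, 1/4)
j=7 picked index 8: u0 ∈ [-5/132, 1/6)
j=8 picked index 8: u0 ∈ [-4/33, 1/12)
j=9 picked index 10: u0 ∈ [1/22, 9/44)
j=10 picked index 10: u0 ∈ [-5/132, 4/33)
j=11 picked index 11: u0 ∈ [5/132, 1/12)
intersection: [1/22, 7/132)

1/22 7/132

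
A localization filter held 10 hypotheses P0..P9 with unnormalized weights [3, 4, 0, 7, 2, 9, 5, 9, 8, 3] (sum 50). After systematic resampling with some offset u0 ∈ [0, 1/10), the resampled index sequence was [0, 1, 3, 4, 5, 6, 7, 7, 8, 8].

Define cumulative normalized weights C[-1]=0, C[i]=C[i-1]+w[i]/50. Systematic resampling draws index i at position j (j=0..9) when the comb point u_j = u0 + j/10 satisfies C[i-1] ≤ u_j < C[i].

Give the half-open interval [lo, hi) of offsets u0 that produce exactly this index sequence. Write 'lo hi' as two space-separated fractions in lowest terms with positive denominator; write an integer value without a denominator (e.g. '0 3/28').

C = [3/50, 7/50, 7/50, 7/25, 8/25, 1/2, 3/5, 39/50, 47/50, 1]
j=0 picked index 0: u0 ∈ [0, 3/50)
j=1 picked index 1: u0 ∈ [-1/25, 1/25)
j=2 picked index 3: u0 ∈ [-3/50, 2/25)
j=3 picked index 4: u0 ∈ [-1/50, 1/50)
j=4 picked index 5: u0 ∈ [-2/25, 1/10)
j=5 picked index 6: u0 ∈ [0, 1/10)
j=6 picked index 7: u0 ∈ [0, 9/50)
j=7 picked index 7: u0 ∈ [-1/10, 2/25)
j=8 picked index 8: u0 ∈ [-1/50, 7/50)
j=9 picked index 8: u0 ∈ [-3/25, 1/25)
intersection: [0, 1/50)

0 1/50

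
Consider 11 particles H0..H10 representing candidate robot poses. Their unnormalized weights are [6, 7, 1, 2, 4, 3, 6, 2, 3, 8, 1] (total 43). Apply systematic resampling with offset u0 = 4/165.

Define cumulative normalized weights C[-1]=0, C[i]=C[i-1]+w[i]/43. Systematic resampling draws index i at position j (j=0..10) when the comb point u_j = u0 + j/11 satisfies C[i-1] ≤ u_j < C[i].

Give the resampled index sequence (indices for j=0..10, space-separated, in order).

C = [6/43, 13/43, 14/43, 16/43, 20/43, 23/43, 29/43, 31/43, 34/43, 42/43, 1]
j=0: u_0=4/165 ∈ [0, 6/43) → index 0
j=1: u_1=19/165 ∈ [0, 6/43) → index 0
j=2: u_2=34/165 ∈ [6/43, 13/43) → index 1
j=3: u_3=49/165 ∈ [6/43, 13/43) → index 1
j=4: u_4=64/165 ∈ [16/43, 20/43) → index 4
j=5: u_5=79/165 ∈ [20/43, 23/43) → index 5
j=6: u_6=94/165 ∈ [23/43, 29/43) → index 6
j=7: u_7=109/165 ∈ [23/43, 29/43) → index 6
j=8: u_8=124/165 ∈ [31/43, 34/43) → index 8
j=9: u_9=139/165 ∈ [34/43, 42/43) → index 9
j=10: u_10=14/15 ∈ [34/43, 42/43) → index 9

0 0 1 1 4 5 6 6 8 9 9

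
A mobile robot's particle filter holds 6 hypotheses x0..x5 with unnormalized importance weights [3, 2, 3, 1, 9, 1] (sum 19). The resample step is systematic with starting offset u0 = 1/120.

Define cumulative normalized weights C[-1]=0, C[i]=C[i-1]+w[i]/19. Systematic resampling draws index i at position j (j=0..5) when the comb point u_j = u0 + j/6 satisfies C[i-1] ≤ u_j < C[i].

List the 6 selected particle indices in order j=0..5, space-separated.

0 1 2 4 4 4

C = [3/19, 5/19, 8/19, 9/19, 18/19, 1]
j=0: u_0=1/120 ∈ [0, 3/19) → index 0
j=1: u_1=7/40 ∈ [3/19, 5/19) → index 1
j=2: u_2=41/120 ∈ [5/19, 8/19) → index 2
j=3: u_3=61/120 ∈ [9/19, 18/19) → index 4
j=4: u_4=27/40 ∈ [9/19, 18/19) → index 4
j=5: u_5=101/120 ∈ [9/19, 18/19) → index 4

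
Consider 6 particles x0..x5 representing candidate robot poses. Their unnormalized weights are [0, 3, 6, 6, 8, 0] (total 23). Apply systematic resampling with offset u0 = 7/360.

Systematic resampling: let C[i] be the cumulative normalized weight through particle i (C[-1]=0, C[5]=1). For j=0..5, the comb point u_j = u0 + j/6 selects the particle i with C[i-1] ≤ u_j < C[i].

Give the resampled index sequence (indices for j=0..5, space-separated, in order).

C = [0, 3/23, 9/23, 15/23, 1, 1]
j=0: u_0=7/360 ∈ [0, 3/23) → index 1
j=1: u_1=67/360 ∈ [3/23, 9/23) → index 2
j=2: u_2=127/360 ∈ [3/23, 9/23) → index 2
j=3: u_3=187/360 ∈ [9/23, 15/23) → index 3
j=4: u_4=247/360 ∈ [15/23, 1) → index 4
j=5: u_5=307/360 ∈ [15/23, 1) → index 4

1 2 2 3 4 4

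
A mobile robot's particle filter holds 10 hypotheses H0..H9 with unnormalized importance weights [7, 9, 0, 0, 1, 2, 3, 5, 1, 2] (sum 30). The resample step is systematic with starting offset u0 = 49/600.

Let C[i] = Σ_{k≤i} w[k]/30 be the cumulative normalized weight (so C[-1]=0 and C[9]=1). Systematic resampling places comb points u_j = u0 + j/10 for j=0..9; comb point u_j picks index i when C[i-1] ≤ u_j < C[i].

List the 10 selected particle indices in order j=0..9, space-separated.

0 0 1 1 1 5 6 7 7 9

C = [7/30, 8/15, 8/15, 8/15, 17/30, 19/30, 11/15, 9/10, 14/15, 1]
j=0: u_0=49/600 ∈ [0, 7/30) → index 0
j=1: u_1=109/600 ∈ [0, 7/30) → index 0
j=2: u_2=169/600 ∈ [7/30, 8/15) → index 1
j=3: u_3=229/600 ∈ [7/30, 8/15) → index 1
j=4: u_4=289/600 ∈ [7/30, 8/15) → index 1
j=5: u_5=349/600 ∈ [17/30, 19/30) → index 5
j=6: u_6=409/600 ∈ [19/30, 11/15) → index 6
j=7: u_7=469/600 ∈ [11/15, 9/10) → index 7
j=8: u_8=529/600 ∈ [11/15, 9/10) → index 7
j=9: u_9=589/600 ∈ [14/15, 1) → index 9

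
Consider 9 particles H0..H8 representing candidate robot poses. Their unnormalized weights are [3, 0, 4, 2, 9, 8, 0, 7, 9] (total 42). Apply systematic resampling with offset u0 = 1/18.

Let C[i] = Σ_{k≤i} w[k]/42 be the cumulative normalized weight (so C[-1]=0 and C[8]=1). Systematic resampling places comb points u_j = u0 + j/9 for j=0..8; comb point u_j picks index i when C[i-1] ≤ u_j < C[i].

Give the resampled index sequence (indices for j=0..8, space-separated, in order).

C = [1/14, 1/14, 1/6, 3/14, 3/7, 13/21, 13/21, 11/14, 1]
j=0: u_0=1/18 ∈ [0, 1/14) → index 0
j=1: u_1=1/6 ∈ [1/6, 3/14) → index 3
j=2: u_2=5/18 ∈ [3/14, 3/7) → index 4
j=3: u_3=7/18 ∈ [3/14, 3/7) → index 4
j=4: u_4=1/2 ∈ [3/7, 13/21) → index 5
j=5: u_5=11/18 ∈ [3/7, 13/21) → index 5
j=6: u_6=13/18 ∈ [13/21, 11/14) → index 7
j=7: u_7=5/6 ∈ [11/14, 1) → index 8
j=8: u_8=17/18 ∈ [11/14, 1) → index 8

0 3 4 4 5 5 7 8 8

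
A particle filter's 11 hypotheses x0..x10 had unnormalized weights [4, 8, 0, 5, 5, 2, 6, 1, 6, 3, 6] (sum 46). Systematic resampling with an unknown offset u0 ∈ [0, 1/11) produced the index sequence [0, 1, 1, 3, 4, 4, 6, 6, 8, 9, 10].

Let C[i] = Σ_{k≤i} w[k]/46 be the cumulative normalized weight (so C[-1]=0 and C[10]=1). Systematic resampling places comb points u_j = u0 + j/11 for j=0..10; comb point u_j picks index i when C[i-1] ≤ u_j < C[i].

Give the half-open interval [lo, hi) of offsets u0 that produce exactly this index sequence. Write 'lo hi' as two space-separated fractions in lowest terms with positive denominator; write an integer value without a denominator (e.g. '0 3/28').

3/506 4/253

C = [2/23, 6/23, 6/23, 17/46, 11/23, 12/23, 15/23, 31/46, 37/46, 20/23, 1]
j=0 picked index 0: u0 ∈ [0, 2/23)
j=1 picked index 1: u0 ∈ [-1/253, 43/253)
j=2 picked index 1: u0 ∈ [-24/253, 20/253)
j=3 picked index 3: u0 ∈ [-3/253, 49/506)
j=4 picked index 4: u0 ∈ [3/506, 29/253)
j=5 picked index 4: u0 ∈ [-43/506, 6/253)
j=6 picked index 6: u0 ∈ [-6/253, 27/253)
j=7 picked index 6: u0 ∈ [-29/253, 4/253)
j=8 picked index 8: u0 ∈ [-27/506, 39/506)
j=9 picked index 9: u0 ∈ [-7/506, 13/253)
j=10 picked index 10: u0 ∈ [-10/253, 1/11)
intersection: [3/506, 4/253)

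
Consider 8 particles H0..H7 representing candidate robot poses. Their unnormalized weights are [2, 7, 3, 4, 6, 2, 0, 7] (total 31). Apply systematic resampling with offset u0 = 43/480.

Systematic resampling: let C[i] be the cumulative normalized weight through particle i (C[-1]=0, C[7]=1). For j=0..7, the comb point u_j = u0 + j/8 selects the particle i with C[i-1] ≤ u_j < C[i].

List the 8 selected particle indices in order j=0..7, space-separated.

1 1 2 3 4 5 7 7

C = [2/31, 9/31, 12/31, 16/31, 22/31, 24/31, 24/31, 1]
j=0: u_0=43/480 ∈ [2/31, 9/31) → index 1
j=1: u_1=103/480 ∈ [2/31, 9/31) → index 1
j=2: u_2=163/480 ∈ [9/31, 12/31) → index 2
j=3: u_3=223/480 ∈ [12/31, 16/31) → index 3
j=4: u_4=283/480 ∈ [16/31, 22/31) → index 4
j=5: u_5=343/480 ∈ [22/31, 24/31) → index 5
j=6: u_6=403/480 ∈ [24/31, 1) → index 7
j=7: u_7=463/480 ∈ [24/31, 1) → index 7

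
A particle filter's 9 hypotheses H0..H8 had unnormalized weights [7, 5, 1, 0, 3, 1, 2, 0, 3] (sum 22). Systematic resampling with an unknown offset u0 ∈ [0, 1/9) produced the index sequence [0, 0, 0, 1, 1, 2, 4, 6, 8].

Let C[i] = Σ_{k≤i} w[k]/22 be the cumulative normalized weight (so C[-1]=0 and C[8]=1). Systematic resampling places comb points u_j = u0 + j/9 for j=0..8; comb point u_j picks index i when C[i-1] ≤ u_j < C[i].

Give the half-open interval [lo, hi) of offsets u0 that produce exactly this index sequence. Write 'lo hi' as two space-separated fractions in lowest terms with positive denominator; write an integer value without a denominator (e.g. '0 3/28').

0 7/198

C = [7/22, 6/11, 13/22, 13/22, 8/11, 17/22, 19/22, 19/22, 1]
j=0 picked index 0: u0 ∈ [0, 7/22)
j=1 picked index 0: u0 ∈ [-1/9, 41/198)
j=2 picked index 0: u0 ∈ [-2/9, 19/198)
j=3 picked index 1: u0 ∈ [-1/66, 7/33)
j=4 picked index 1: u0 ∈ [-25/198, 10/99)
j=5 picked index 2: u0 ∈ [-1/99, 7/198)
j=6 picked index 4: u0 ∈ [-5/66, 2/33)
j=7 picked index 6: u0 ∈ [-1/198, 17/198)
j=8 picked index 8: u0 ∈ [-5/198, 1/9)
intersection: [0, 7/198)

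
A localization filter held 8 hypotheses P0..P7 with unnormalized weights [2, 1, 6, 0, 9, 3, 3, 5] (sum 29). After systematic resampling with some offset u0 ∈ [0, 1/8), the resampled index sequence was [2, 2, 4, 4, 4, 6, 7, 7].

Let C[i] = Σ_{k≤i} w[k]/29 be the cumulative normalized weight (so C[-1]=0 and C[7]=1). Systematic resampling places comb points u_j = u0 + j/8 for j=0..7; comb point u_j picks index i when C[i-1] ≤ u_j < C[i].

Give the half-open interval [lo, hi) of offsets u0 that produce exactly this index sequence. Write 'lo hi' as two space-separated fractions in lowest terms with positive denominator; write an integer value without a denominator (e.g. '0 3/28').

C = [2/29, 3/29, 9/29, 9/29, 18/29, 21/29, 24/29, 1]
j=0 picked index 2: u0 ∈ [3/29, 9/29)
j=1 picked index 2: u0 ∈ [-5/232, 43/232)
j=2 picked index 4: u0 ∈ [7/116, 43/116)
j=3 picked index 4: u0 ∈ [-15/232, 57/232)
j=4 picked index 4: u0 ∈ [-11/58, 7/58)
j=5 picked index 6: u0 ∈ [23/232, 47/232)
j=6 picked index 7: u0 ∈ [9/116, 1/4)
j=7 picked index 7: u0 ∈ [-11/232, 1/8)
intersection: [3/29, 7/58)

3/29 7/58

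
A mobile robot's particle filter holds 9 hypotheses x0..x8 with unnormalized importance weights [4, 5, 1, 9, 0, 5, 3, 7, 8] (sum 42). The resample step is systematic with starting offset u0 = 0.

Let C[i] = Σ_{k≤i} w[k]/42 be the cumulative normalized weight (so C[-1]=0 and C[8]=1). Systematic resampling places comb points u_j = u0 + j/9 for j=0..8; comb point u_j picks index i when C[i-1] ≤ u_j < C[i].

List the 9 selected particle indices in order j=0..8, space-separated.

0 1 2 3 3 5 7 7 8

C = [2/21, 3/14, 5/21, 19/42, 19/42, 4/7, 9/14, 17/21, 1]
j=0: u_0=0 ∈ [0, 2/21) → index 0
j=1: u_1=1/9 ∈ [2/21, 3/14) → index 1
j=2: u_2=2/9 ∈ [3/14, 5/21) → index 2
j=3: u_3=1/3 ∈ [5/21, 19/42) → index 3
j=4: u_4=4/9 ∈ [5/21, 19/42) → index 3
j=5: u_5=5/9 ∈ [19/42, 4/7) → index 5
j=6: u_6=2/3 ∈ [9/14, 17/21) → index 7
j=7: u_7=7/9 ∈ [9/14, 17/21) → index 7
j=8: u_8=8/9 ∈ [17/21, 1) → index 8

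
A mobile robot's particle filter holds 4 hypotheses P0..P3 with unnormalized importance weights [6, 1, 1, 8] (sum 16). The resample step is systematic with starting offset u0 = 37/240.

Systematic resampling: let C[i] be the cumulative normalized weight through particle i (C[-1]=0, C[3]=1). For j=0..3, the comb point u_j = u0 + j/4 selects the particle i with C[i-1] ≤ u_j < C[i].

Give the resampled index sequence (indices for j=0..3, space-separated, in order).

0 1 3 3

C = [3/8, 7/16, 1/2, 1]
j=0: u_0=37/240 ∈ [0, 3/8) → index 0
j=1: u_1=97/240 ∈ [3/8, 7/16) → index 1
j=2: u_2=157/240 ∈ [1/2, 1) → index 3
j=3: u_3=217/240 ∈ [1/2, 1) → index 3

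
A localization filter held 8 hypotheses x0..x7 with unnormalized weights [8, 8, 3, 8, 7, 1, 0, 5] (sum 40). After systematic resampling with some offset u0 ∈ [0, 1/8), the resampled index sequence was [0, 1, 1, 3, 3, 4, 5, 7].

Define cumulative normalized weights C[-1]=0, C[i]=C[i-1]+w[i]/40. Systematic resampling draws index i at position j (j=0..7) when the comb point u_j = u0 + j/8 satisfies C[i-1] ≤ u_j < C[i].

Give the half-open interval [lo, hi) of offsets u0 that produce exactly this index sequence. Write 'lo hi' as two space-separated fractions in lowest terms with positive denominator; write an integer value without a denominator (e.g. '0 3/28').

1/10 1/8

C = [1/5, 2/5, 19/40, 27/40, 17/20, 7/8, 7/8, 1]
j=0 picked index 0: u0 ∈ [0, 1/5)
j=1 picked index 1: u0 ∈ [3/40, 11/40)
j=2 picked index 1: u0 ∈ [-1/20, 3/20)
j=3 picked index 3: u0 ∈ [1/10, 3/10)
j=4 picked index 3: u0 ∈ [-1/40, 7/40)
j=5 picked index 4: u0 ∈ [1/20, 9/40)
j=6 picked index 5: u0 ∈ [1/10, 1/8)
j=7 picked index 7: u0 ∈ [0, 1/8)
intersection: [1/10, 1/8)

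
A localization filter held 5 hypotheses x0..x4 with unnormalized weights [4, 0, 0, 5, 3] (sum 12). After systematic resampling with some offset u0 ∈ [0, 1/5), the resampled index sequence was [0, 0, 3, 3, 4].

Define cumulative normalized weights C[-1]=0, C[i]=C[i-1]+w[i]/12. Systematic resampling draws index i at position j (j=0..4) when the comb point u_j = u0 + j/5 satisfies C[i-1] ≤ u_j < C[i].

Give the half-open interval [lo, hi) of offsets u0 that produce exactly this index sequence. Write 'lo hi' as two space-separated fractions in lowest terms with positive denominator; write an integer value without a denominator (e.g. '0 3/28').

C = [1/3, 1/3, 1/3, 3/4, 1]
j=0 picked index 0: u0 ∈ [0, 1/3)
j=1 picked index 0: u0 ∈ [-1/5, 2/15)
j=2 picked index 3: u0 ∈ [-1/15, 7/20)
j=3 picked index 3: u0 ∈ [-4/15, 3/20)
j=4 picked index 4: u0 ∈ [-1/20, 1/5)
intersection: [0, 2/15)

0 2/15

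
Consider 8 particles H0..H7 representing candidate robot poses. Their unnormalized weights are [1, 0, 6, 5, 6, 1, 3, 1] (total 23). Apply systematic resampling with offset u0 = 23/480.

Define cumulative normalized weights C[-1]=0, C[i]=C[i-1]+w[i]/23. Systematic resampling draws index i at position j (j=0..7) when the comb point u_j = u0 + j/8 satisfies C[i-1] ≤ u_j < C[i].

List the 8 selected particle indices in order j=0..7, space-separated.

C = [1/23, 1/23, 7/23, 12/23, 18/23, 19/23, 22/23, 1]
j=0: u_0=23/480 ∈ [1/23, 7/23) → index 2
j=1: u_1=83/480 ∈ [1/23, 7/23) → index 2
j=2: u_2=143/480 ∈ [1/23, 7/23) → index 2
j=3: u_3=203/480 ∈ [7/23, 12/23) → index 3
j=4: u_4=263/480 ∈ [12/23, 18/23) → index 4
j=5: u_5=323/480 ∈ [12/23, 18/23) → index 4
j=6: u_6=383/480 ∈ [18/23, 19/23) → index 5
j=7: u_7=443/480 ∈ [19/23, 22/23) → index 6

2 2 2 3 4 4 5 6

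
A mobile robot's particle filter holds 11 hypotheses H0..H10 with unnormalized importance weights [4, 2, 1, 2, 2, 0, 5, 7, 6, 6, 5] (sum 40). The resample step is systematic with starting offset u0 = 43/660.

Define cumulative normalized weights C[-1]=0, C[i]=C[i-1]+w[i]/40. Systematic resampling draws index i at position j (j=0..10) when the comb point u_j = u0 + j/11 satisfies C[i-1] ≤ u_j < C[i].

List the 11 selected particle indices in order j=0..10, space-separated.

C = [1/10, 3/20, 7/40, 9/40, 11/40, 11/40, 2/5, 23/40, 29/40, 7/8, 1]
j=0: u_0=43/660 ∈ [0, 1/10) → index 0
j=1: u_1=103/660 ∈ [3/20, 7/40) → index 2
j=2: u_2=163/660 ∈ [9/40, 11/40) → index 4
j=3: u_3=223/660 ∈ [11/40, 2/5) → index 6
j=4: u_4=283/660 ∈ [2/5, 23/40) → index 7
j=5: u_5=343/660 ∈ [2/5, 23/40) → index 7
j=6: u_6=403/660 ∈ [23/40, 29/40) → index 8
j=7: u_7=463/660 ∈ [23/40, 29/40) → index 8
j=8: u_8=523/660 ∈ [29/40, 7/8) → index 9
j=9: u_9=53/60 ∈ [7/8, 1) → index 10
j=10: u_10=643/660 ∈ [7/8, 1) → index 10

0 2 4 6 7 7 8 8 9 10 10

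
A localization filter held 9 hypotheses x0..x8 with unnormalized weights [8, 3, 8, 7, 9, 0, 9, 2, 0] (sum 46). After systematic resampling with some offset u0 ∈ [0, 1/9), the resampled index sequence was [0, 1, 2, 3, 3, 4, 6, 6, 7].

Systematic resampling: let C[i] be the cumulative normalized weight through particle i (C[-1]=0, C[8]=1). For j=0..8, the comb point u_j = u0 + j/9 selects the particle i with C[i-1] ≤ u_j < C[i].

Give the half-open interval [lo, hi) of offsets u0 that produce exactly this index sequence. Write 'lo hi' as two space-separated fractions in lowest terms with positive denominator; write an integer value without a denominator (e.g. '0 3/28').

13/138 1/9

C = [4/23, 11/46, 19/46, 13/23, 35/46, 35/46, 22/23, 1, 1]
j=0 picked index 0: u0 ∈ [0, 4/23)
j=1 picked index 1: u0 ∈ [13/207, 53/414)
j=2 picked index 2: u0 ∈ [7/414, 79/414)
j=3 picked index 3: u0 ∈ [11/138, 16/69)
j=4 picked index 3: u0 ∈ [-13/414, 25/207)
j=5 picked index 4: u0 ∈ [2/207, 85/414)
j=6 picked index 6: u0 ∈ [13/138, 20/69)
j=7 picked index 6: u0 ∈ [-7/414, 37/207)
j=8 picked index 7: u0 ∈ [14/207, 1/9)
intersection: [13/138, 1/9)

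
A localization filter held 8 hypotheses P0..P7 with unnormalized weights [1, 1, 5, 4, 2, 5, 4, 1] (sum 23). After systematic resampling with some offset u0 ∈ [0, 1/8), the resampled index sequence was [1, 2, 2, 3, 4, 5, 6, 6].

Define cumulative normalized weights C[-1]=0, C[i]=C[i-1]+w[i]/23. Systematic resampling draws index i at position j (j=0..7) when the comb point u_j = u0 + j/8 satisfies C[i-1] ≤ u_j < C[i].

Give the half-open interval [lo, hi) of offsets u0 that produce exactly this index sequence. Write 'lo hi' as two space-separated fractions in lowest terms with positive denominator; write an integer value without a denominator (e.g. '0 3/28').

1/23 5/92

C = [1/23, 2/23, 7/23, 11/23, 13/23, 18/23, 22/23, 1]
j=0 picked index 1: u0 ∈ [1/23, 2/23)
j=1 picked index 2: u0 ∈ [-7/184, 33/184)
j=2 picked index 2: u0 ∈ [-15/92, 5/92)
j=3 picked index 3: u0 ∈ [-13/184, 19/184)
j=4 picked index 4: u0 ∈ [-1/46, 3/46)
j=5 picked index 5: u0 ∈ [-11/184, 29/184)
j=6 picked index 6: u0 ∈ [3/92, 19/92)
j=7 picked index 6: u0 ∈ [-17/184, 15/184)
intersection: [1/23, 5/92)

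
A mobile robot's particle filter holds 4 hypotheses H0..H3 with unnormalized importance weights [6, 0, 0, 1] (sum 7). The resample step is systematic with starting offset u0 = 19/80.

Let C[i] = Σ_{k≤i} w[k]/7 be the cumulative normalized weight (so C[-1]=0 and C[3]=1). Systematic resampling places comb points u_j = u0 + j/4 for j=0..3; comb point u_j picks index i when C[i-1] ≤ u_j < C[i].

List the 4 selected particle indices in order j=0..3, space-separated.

0 0 0 3

C = [6/7, 6/7, 6/7, 1]
j=0: u_0=19/80 ∈ [0, 6/7) → index 0
j=1: u_1=39/80 ∈ [0, 6/7) → index 0
j=2: u_2=59/80 ∈ [0, 6/7) → index 0
j=3: u_3=79/80 ∈ [6/7, 1) → index 3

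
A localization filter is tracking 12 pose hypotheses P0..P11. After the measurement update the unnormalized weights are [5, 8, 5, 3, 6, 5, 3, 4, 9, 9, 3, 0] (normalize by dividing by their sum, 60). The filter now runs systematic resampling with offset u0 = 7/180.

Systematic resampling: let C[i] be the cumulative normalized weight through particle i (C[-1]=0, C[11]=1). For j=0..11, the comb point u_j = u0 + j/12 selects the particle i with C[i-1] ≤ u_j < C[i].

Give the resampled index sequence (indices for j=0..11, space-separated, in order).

C = [1/12, 13/60, 3/10, 7/20, 9/20, 8/15, 7/12, 13/20, 4/5, 19/20, 1, 1]
j=0: u_0=7/180 ∈ [0, 1/12) → index 0
j=1: u_1=11/90 ∈ [1/12, 13/60) → index 1
j=2: u_2=37/180 ∈ [1/12, 13/60) → index 1
j=3: u_3=13/45 ∈ [13/60, 3/10) → index 2
j=4: u_4=67/180 ∈ [7/20, 9/20) → index 4
j=5: u_5=41/90 ∈ [9/20, 8/15) → index 5
j=6: u_6=97/180 ∈ [8/15, 7/12) → index 6
j=7: u_7=28/45 ∈ [7/12, 13/20) → index 7
j=8: u_8=127/180 ∈ [13/20, 4/5) → index 8
j=9: u_9=71/90 ∈ [13/20, 4/5) → index 8
j=10: u_10=157/180 ∈ [4/5, 19/20) → index 9
j=11: u_11=43/45 ∈ [19/20, 1) → index 10

0 1 1 2 4 5 6 7 8 8 9 10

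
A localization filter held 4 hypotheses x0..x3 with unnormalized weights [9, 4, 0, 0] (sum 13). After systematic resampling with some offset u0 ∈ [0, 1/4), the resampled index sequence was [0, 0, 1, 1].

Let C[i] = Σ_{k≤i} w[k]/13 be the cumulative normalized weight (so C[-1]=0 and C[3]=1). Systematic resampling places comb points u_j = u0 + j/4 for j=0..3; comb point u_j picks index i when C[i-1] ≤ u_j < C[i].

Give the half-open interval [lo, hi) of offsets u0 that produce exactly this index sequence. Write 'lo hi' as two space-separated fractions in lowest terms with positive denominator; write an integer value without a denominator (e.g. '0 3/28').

5/26 1/4

C = [9/13, 1, 1, 1]
j=0 picked index 0: u0 ∈ [0, 9/13)
j=1 picked index 0: u0 ∈ [-1/4, 23/52)
j=2 picked index 1: u0 ∈ [5/26, 1/2)
j=3 picked index 1: u0 ∈ [-3/52, 1/4)
intersection: [5/26, 1/4)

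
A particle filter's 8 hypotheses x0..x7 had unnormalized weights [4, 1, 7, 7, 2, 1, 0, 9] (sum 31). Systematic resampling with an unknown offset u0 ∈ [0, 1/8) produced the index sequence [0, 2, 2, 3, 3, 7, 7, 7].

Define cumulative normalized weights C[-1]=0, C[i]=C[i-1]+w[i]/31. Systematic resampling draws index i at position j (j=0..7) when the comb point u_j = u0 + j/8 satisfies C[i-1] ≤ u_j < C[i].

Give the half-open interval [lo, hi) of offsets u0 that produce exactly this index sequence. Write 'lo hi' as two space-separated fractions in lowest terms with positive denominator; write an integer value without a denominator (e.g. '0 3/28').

C = [4/31, 5/31, 12/31, 19/31, 21/31, 22/31, 22/31, 1]
j=0 picked index 0: u0 ∈ [0, 4/31)
j=1 picked index 2: u0 ∈ [9/248, 65/248)
j=2 picked index 2: u0 ∈ [-11/124, 17/124)
j=3 picked index 3: u0 ∈ [3/248, 59/248)
j=4 picked index 3: u0 ∈ [-7/62, 7/62)
j=5 picked index 7: u0 ∈ [21/248, 3/8)
j=6 picked index 7: u0 ∈ [-5/124, 1/4)
j=7 picked index 7: u0 ∈ [-41/248, 1/8)
intersection: [21/248, 7/62)

21/248 7/62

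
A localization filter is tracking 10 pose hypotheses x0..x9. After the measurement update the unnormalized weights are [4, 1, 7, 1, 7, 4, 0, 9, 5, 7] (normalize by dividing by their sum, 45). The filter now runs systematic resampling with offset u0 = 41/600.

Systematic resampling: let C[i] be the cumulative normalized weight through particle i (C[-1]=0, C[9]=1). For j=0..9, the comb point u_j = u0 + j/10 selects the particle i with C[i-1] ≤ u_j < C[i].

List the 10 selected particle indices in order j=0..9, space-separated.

0 2 3 4 5 7 7 8 9 9

C = [4/45, 1/9, 4/15, 13/45, 4/9, 8/15, 8/15, 11/15, 38/45, 1]
j=0: u_0=41/600 ∈ [0, 4/45) → index 0
j=1: u_1=101/600 ∈ [1/9, 4/15) → index 2
j=2: u_2=161/600 ∈ [4/15, 13/45) → index 3
j=3: u_3=221/600 ∈ [13/45, 4/9) → index 4
j=4: u_4=281/600 ∈ [4/9, 8/15) → index 5
j=5: u_5=341/600 ∈ [8/15, 11/15) → index 7
j=6: u_6=401/600 ∈ [8/15, 11/15) → index 7
j=7: u_7=461/600 ∈ [11/15, 38/45) → index 8
j=8: u_8=521/600 ∈ [38/45, 1) → index 9
j=9: u_9=581/600 ∈ [38/45, 1) → index 9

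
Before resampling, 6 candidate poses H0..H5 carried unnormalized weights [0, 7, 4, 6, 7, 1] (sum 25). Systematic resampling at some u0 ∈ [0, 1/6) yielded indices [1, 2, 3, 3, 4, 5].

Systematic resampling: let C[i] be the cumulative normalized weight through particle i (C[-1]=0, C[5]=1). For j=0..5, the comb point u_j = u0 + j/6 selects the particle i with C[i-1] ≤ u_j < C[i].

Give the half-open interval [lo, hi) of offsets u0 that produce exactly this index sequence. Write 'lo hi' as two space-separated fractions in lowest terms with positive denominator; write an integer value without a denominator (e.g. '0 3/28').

19/150 1/6

C = [0, 7/25, 11/25, 17/25, 24/25, 1]
j=0 picked index 1: u0 ∈ [0, 7/25)
j=1 picked index 2: u0 ∈ [17/150, 41/150)
j=2 picked index 3: u0 ∈ [8/75, 26/75)
j=3 picked index 3: u0 ∈ [-3/50, 9/50)
j=4 picked index 4: u0 ∈ [1/75, 22/75)
j=5 picked index 5: u0 ∈ [19/150, 1/6)
intersection: [19/150, 1/6)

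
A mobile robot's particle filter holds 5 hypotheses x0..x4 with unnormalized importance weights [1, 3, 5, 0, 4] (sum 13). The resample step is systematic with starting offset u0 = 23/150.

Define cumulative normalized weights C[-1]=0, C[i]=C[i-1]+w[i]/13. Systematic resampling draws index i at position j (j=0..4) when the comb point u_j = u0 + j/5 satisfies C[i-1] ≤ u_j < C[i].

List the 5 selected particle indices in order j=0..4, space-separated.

1 2 2 4 4

C = [1/13, 4/13, 9/13, 9/13, 1]
j=0: u_0=23/150 ∈ [1/13, 4/13) → index 1
j=1: u_1=53/150 ∈ [4/13, 9/13) → index 2
j=2: u_2=83/150 ∈ [4/13, 9/13) → index 2
j=3: u_3=113/150 ∈ [9/13, 1) → index 4
j=4: u_4=143/150 ∈ [9/13, 1) → index 4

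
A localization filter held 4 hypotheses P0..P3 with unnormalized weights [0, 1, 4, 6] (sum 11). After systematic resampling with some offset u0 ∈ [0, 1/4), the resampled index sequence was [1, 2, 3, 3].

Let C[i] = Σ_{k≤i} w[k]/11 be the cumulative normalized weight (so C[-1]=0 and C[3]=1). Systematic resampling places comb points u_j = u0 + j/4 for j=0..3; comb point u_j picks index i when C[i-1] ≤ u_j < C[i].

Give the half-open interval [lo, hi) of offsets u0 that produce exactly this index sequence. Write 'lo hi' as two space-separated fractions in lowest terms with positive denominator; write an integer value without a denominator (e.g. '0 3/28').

0 1/11

C = [0, 1/11, 5/11, 1]
j=0 picked index 1: u0 ∈ [0, 1/11)
j=1 picked index 2: u0 ∈ [-7/44, 9/44)
j=2 picked index 3: u0 ∈ [-1/22, 1/2)
j=3 picked index 3: u0 ∈ [-13/44, 1/4)
intersection: [0, 1/11)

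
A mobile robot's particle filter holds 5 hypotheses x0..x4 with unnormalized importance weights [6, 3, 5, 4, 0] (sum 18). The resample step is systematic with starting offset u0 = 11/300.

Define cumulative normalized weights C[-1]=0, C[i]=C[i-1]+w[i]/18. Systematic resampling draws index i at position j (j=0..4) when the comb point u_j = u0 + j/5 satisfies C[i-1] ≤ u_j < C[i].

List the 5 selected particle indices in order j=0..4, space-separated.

0 0 1 2 3

C = [1/3, 1/2, 7/9, 1, 1]
j=0: u_0=11/300 ∈ [0, 1/3) → index 0
j=1: u_1=71/300 ∈ [0, 1/3) → index 0
j=2: u_2=131/300 ∈ [1/3, 1/2) → index 1
j=3: u_3=191/300 ∈ [1/2, 7/9) → index 2
j=4: u_4=251/300 ∈ [7/9, 1) → index 3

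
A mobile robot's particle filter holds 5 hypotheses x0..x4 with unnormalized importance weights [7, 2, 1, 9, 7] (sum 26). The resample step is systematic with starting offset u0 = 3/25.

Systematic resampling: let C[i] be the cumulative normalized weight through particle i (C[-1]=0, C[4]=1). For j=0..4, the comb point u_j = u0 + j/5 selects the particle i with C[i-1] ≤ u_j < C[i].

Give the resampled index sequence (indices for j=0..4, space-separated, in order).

0 1 3 3 4

C = [7/26, 9/26, 5/13, 19/26, 1]
j=0: u_0=3/25 ∈ [0, 7/26) → index 0
j=1: u_1=8/25 ∈ [7/26, 9/26) → index 1
j=2: u_2=13/25 ∈ [5/13, 19/26) → index 3
j=3: u_3=18/25 ∈ [5/13, 19/26) → index 3
j=4: u_4=23/25 ∈ [19/26, 1) → index 4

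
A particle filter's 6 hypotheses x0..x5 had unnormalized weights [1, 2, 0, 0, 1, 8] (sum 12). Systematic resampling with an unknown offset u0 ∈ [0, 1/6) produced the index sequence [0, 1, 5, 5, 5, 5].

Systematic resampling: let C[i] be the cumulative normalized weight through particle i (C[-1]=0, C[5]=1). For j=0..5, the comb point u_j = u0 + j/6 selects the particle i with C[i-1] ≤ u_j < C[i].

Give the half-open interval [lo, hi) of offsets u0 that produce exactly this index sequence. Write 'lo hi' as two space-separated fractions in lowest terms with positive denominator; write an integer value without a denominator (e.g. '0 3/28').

0 1/12

C = [1/12, 1/4, 1/4, 1/4, 1/3, 1]
j=0 picked index 0: u0 ∈ [0, 1/12)
j=1 picked index 1: u0 ∈ [-1/12, 1/12)
j=2 picked index 5: u0 ∈ [0, 2/3)
j=3 picked index 5: u0 ∈ [-1/6, 1/2)
j=4 picked index 5: u0 ∈ [-1/3, 1/3)
j=5 picked index 5: u0 ∈ [-1/2, 1/6)
intersection: [0, 1/12)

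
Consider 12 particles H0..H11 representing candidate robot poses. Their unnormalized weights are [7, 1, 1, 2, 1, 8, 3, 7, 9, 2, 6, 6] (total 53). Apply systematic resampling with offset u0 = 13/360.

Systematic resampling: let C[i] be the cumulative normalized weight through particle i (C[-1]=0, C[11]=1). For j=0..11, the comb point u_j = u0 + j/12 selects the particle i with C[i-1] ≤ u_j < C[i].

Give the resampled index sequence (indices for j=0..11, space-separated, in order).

C = [7/53, 8/53, 9/53, 11/53, 12/53, 20/53, 23/53, 30/53, 39/53, 41/53, 47/53, 1]
j=0: u_0=13/360 ∈ [0, 7/53) → index 0
j=1: u_1=43/360 ∈ [0, 7/53) → index 0
j=2: u_2=73/360 ∈ [9/53, 11/53) → index 3
j=3: u_3=103/360 ∈ [12/53, 20/53) → index 5
j=4: u_4=133/360 ∈ [12/53, 20/53) → index 5
j=5: u_5=163/360 ∈ [23/53, 30/53) → index 7
j=6: u_6=193/360 ∈ [23/53, 30/53) → index 7
j=7: u_7=223/360 ∈ [30/53, 39/53) → index 8
j=8: u_8=253/360 ∈ [30/53, 39/53) → index 8
j=9: u_9=283/360 ∈ [41/53, 47/53) → index 10
j=10: u_10=313/360 ∈ [41/53, 47/53) → index 10
j=11: u_11=343/360 ∈ [47/53, 1) → index 11

0 0 3 5 5 7 7 8 8 10 10 11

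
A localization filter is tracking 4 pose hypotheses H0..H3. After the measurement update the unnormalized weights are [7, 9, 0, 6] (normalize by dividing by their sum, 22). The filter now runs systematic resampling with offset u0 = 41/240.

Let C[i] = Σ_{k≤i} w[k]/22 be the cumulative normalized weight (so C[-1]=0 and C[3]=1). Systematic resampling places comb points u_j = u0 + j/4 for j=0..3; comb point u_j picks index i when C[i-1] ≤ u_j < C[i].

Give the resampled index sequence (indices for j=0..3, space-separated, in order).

0 1 1 3

C = [7/22, 8/11, 8/11, 1]
j=0: u_0=41/240 ∈ [0, 7/22) → index 0
j=1: u_1=101/240 ∈ [7/22, 8/11) → index 1
j=2: u_2=161/240 ∈ [7/22, 8/11) → index 1
j=3: u_3=221/240 ∈ [8/11, 1) → index 3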